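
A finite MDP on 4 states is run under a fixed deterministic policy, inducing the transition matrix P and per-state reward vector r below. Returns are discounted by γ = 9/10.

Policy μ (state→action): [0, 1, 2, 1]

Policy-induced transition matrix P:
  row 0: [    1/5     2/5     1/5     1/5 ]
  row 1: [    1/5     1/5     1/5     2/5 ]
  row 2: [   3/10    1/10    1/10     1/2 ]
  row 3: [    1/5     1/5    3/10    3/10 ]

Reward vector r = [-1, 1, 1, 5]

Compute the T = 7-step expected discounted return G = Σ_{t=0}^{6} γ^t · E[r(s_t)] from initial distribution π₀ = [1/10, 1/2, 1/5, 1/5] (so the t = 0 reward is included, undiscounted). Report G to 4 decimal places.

G = 9.8577

t=0: π = [0.1000, 0.5000, 0.2000, 0.2000], E[r] = 1.6000, γ^t·E[r] = 1.600000, running G = 1.600000
t=1: π = [0.2200, 0.2000, 0.2000, 0.3800], E[r] = 2.0800, γ^t·E[r] = 1.872000, running G = 3.472000
t=2: π = [0.2200, 0.2240, 0.2180, 0.3380], E[r] = 1.9120, γ^t·E[r] = 1.548720, running G = 5.020720
t=3: π = [0.2218, 0.2222, 0.2120, 0.3440], E[r] = 1.9324, γ^t·E[r] = 1.408720, running G = 6.429440
t=4: π = [0.2212, 0.2232, 0.2132, 0.3424], E[r] = 1.9274, γ^t·E[r] = 1.264541, running G = 7.693980
t=5: π = [0.2213, 0.2229, 0.2129, 0.3428], E[r] = 1.9287, γ^t·E[r] = 1.138880, running G = 8.832861
t=6: π = [0.2213, 0.2230, 0.2130, 0.3427], E[r] = 1.9284, γ^t·E[r] = 1.024828, running G = 9.857689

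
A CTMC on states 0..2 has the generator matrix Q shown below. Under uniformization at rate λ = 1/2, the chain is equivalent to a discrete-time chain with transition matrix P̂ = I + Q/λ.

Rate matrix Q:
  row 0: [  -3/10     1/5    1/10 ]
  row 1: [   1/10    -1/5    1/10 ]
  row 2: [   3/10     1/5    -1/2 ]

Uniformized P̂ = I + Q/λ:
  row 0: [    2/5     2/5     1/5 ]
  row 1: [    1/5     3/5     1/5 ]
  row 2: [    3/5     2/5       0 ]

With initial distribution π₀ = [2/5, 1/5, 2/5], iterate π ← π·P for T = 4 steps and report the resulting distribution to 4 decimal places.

π = [0.3334, 0.4995, 0.1670]

t=0: π = [0.4000, 0.2000, 0.4000]
t=1: π = [0.4400, 0.4400, 0.1200]
t=2: π = [0.3360, 0.4880, 0.1760]
t=3: π = [0.3376, 0.4976, 0.1648]
t=4: π = [0.3334, 0.4995, 0.1670]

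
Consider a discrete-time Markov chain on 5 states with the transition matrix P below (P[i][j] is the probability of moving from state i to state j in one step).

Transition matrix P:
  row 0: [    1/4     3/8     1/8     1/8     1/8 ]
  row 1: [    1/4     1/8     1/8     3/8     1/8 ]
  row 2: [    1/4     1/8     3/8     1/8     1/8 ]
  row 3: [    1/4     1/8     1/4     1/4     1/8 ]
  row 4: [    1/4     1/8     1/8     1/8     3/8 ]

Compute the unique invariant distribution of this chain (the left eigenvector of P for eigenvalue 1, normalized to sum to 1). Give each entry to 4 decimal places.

Balance equations π_j = Σ_i π_i·P[i][j]:
  π_0 = 1/4·π_0 + 1/4·π_1 + 1/4·π_2 + 1/4·π_3 + 1/4·π_4
  π_1 = 3/8·π_0 + 1/8·π_1 + 1/8·π_2 + 1/8·π_3 + 1/8·π_4
  π_2 = 1/8·π_0 + 1/8·π_1 + 3/8·π_2 + 1/4·π_3 + 1/8·π_4
  π_3 = 1/8·π_0 + 3/8·π_1 + 1/8·π_2 + 1/4·π_3 + 1/8·π_4
  normalize: π_0 + π_1 + π_2 + π_3 + π_4 = 1
Solving the linear system gives exactly π = [1/4, 3/16, 67/336, 11/56, 1/6].

π = [0.2500, 0.1875, 0.1994, 0.1964, 0.1667]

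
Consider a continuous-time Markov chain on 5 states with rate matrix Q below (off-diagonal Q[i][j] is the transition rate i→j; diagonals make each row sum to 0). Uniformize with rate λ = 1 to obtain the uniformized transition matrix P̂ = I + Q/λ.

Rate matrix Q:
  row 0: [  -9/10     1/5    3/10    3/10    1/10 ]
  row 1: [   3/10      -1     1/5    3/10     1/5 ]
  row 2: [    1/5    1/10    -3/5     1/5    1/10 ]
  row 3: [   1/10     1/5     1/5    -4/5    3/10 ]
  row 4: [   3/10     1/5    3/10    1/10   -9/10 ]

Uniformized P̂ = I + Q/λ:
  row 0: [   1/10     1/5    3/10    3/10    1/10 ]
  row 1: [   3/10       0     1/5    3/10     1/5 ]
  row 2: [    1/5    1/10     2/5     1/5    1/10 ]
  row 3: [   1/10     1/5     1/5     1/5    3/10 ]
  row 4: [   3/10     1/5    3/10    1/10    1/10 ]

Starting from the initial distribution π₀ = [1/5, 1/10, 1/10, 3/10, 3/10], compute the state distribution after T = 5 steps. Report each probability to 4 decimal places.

t=0: π = [0.2000, 0.1000, 0.1000, 0.3000, 0.3000]
t=1: π = [0.1900, 0.1700, 0.2700, 0.2000, 0.1700]
t=2: π = [0.1950, 0.1390, 0.2900, 0.2190, 0.1570]
t=3: π = [0.1882, 0.1432, 0.2932, 0.2177, 0.1577]
t=4: π = [0.1895, 0.1420, 0.2932, 0.2174, 0.1579]
t=5: π = [0.1893, 0.1423, 0.2934, 0.2174, 0.1577]

π = [0.1893, 0.1423, 0.2934, 0.2174, 0.1577]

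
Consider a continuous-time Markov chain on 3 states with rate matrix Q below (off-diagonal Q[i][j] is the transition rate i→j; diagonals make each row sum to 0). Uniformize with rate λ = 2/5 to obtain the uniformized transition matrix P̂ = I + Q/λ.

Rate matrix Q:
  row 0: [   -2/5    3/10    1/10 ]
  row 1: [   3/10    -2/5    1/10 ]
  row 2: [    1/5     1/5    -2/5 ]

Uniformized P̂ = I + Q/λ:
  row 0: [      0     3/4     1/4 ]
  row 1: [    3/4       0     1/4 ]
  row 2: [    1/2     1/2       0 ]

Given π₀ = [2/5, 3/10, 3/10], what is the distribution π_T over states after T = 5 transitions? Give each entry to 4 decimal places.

π = [0.3882, 0.4119, 0.1999]

t=0: π = [0.4000, 0.3000, 0.3000]
t=1: π = [0.3750, 0.4500, 0.1750]
t=2: π = [0.4250, 0.3688, 0.2063]
t=3: π = [0.3797, 0.4219, 0.1984]
t=4: π = [0.4156, 0.3840, 0.2004]
t=5: π = [0.3882, 0.4119, 0.1999]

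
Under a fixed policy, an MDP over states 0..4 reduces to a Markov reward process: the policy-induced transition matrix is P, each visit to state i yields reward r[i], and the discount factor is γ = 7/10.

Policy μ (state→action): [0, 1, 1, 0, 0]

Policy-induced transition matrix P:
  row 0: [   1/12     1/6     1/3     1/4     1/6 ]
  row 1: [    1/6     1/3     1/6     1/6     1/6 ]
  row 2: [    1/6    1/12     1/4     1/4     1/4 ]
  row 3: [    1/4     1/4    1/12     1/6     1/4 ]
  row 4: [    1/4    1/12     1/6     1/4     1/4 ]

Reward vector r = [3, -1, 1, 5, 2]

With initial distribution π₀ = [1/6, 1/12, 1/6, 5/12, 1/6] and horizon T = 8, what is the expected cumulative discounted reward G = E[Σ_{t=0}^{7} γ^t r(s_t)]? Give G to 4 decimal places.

t=0: π = [0.1667, 0.0833, 0.1667, 0.4167, 0.1667], E[r] = 3.0000, γ^t·E[r] = 3.000000, running G = 3.000000
t=1: π = [0.2014, 0.1875, 0.1736, 0.2083, 0.2292], E[r] = 2.0903, γ^t·E[r] = 1.463194, running G = 4.463194
t=2: π = [0.1863, 0.1817, 0.1973, 0.2170, 0.2176], E[r] = 2.0949, γ^t·E[r] = 1.026505, running G = 5.489699
t=3: π = [0.1874, 0.1805, 0.1961, 0.2168, 0.2193], E[r] = 2.1002, γ^t·E[r] = 0.720373, running G = 6.210072
t=4: π = [0.1874, 0.1802, 0.1962, 0.2169, 0.2193], E[r] = 2.1013, γ^t·E[r] = 0.504534, running G = 6.714606
t=5: π = [0.1874, 0.1801, 0.1962, 0.2169, 0.2194], E[r] = 2.1015, γ^t·E[r] = 0.353203, running G = 7.067808
t=6: π = [0.1874, 0.1801, 0.1962, 0.2169, 0.2194], E[r] = 2.1016, γ^t·E[r] = 0.247246, running G = 7.315054
t=7: π = [0.1874, 0.1801, 0.1962, 0.2169, 0.2194], E[r] = 2.1016, γ^t·E[r] = 0.173072, running G = 7.488127

G = 7.4881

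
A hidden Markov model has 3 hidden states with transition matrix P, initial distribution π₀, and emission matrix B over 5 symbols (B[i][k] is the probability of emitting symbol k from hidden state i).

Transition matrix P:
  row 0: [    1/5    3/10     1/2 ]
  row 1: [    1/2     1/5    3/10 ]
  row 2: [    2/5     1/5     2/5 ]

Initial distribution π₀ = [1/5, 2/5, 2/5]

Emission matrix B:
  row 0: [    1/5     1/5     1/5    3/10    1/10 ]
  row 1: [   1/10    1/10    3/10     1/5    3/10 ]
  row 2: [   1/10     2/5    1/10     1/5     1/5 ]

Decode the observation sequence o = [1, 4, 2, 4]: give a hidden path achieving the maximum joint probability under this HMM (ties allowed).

path = [2, 2, 0, 2]

t=0: δ = [4.000e-02, 4.000e-02, 1.600e-01]  (obs o_0=1)
t=1: δ = [6.400e-03, 9.600e-03, 1.280e-02]  ψ = [2, 2, 2]  (obs o_1=4)
t=2: δ = [1.024e-03, 7.680e-04, 5.120e-04]  ψ = [2, 2, 2]  (obs o_2=2)
t=3: δ = [3.840e-05, 9.216e-05, 1.024e-04]  ψ = [1, 0, 0]  (obs o_3=4)
backtrack: best end state = 2; path = [2, 2, 0, 2]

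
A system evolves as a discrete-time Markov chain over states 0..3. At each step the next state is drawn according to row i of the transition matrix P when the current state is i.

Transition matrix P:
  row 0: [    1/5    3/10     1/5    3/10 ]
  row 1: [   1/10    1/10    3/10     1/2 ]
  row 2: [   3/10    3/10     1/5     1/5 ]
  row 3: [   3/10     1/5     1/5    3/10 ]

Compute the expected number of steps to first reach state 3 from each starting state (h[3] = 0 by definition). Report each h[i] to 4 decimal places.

h = [3.0534, 2.5700, 3.3588, 0.0000]

First-step conditioning: h[3] = 0; for i ≠ 3, h[i] = 1 + Σ_k P[i][k]·h[k].
  h[0] = 1 + 1/5·h[0] + 3/10·h[1] + 1/5·h[2]
  h[1] = 1 + 1/10·h[0] + 1/10·h[1] + 3/10·h[2]
  h[2] = 1 + 3/10·h[0] + 3/10·h[1] + 1/5·h[2]
Solving the 3×3 linear system over states ≠ 3 gives exactly h = [400/131, 1010/393, 440/131, 0] (h[3] = 0 is the target).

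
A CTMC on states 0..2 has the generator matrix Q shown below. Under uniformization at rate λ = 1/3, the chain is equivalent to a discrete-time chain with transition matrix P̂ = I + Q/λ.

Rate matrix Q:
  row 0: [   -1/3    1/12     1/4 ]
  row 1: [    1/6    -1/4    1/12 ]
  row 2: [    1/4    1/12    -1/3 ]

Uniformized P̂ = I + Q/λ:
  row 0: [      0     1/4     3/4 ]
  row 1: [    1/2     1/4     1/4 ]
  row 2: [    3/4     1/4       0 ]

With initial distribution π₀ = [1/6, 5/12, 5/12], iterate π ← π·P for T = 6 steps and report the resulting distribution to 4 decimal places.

t=0: π = [0.1667, 0.4167, 0.4167]
t=1: π = [0.5208, 0.2500, 0.2292]
t=2: π = [0.2969, 0.2500, 0.4531]
t=3: π = [0.4648, 0.2500, 0.2852]
t=4: π = [0.3389, 0.2500, 0.4111]
t=5: π = [0.4333, 0.2500, 0.3167]
t=6: π = [0.3625, 0.2500, 0.3875]

π = [0.3625, 0.2500, 0.3875]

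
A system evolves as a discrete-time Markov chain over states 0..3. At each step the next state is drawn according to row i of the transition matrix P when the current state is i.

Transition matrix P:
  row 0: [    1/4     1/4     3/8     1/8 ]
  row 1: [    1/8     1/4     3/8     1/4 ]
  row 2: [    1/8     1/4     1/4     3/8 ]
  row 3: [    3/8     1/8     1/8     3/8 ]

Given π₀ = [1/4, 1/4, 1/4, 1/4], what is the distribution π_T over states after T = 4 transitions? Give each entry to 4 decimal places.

t=0: π = [0.2500, 0.2500, 0.2500, 0.2500]
t=1: π = [0.2188, 0.2188, 0.2813, 0.2813]
t=2: π = [0.2227, 0.2148, 0.2695, 0.2930]
t=3: π = [0.2261, 0.2134, 0.2681, 0.2925]
t=4: π = [0.2264, 0.2134, 0.2684, 0.2918]

π = [0.2264, 0.2134, 0.2684, 0.2918]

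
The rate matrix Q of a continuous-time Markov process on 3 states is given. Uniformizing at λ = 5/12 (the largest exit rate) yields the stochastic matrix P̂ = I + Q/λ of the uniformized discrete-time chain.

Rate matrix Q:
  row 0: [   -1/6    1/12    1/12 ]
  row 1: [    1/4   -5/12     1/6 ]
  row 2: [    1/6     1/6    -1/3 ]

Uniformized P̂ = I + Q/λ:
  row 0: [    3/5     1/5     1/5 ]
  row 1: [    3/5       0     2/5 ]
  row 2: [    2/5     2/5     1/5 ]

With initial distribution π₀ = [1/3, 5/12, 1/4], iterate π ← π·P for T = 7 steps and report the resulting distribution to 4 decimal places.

π = [0.5517, 0.2068, 0.2414]

t=0: π = [0.3333, 0.4167, 0.2500]
t=1: π = [0.5500, 0.1667, 0.2833]
t=2: π = [0.5433, 0.2233, 0.2333]
t=3: π = [0.5533, 0.2020, 0.2447]
t=4: π = [0.5511, 0.2085, 0.2404]
t=5: π = [0.5519, 0.2064, 0.2417]
t=6: π = [0.5517, 0.2071, 0.2413]
t=7: π = [0.5517, 0.2068, 0.2414]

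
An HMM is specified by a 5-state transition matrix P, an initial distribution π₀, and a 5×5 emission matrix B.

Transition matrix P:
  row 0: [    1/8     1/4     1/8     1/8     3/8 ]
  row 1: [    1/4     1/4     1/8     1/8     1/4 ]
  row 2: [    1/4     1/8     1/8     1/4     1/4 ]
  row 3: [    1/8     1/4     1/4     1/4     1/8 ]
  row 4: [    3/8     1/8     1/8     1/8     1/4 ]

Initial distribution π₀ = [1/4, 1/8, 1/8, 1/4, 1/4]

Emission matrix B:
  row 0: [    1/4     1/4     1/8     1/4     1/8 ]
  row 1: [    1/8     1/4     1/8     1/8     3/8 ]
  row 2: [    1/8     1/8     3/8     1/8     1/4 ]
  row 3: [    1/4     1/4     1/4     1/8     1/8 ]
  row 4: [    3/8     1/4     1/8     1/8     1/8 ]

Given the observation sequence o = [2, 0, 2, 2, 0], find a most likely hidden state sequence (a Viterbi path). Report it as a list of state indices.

path = [3, 3, 3, 2, 4]

t=0: δ = [3.125e-02, 1.562e-02, 4.688e-02, 6.250e-02, 3.125e-02]  (obs o_0=2)
t=1: δ = [2.930e-03, 1.953e-03, 1.953e-03, 3.906e-03, 4.395e-03]  ψ = [2, 3, 3, 3, 0]  (obs o_1=0)
t=2: δ = [2.060e-04, 1.221e-04, 3.662e-04, 2.441e-04, 1.373e-04]  ψ = [4, 3, 3, 3, 0]  (obs o_2=2)
t=3: δ = [1.144e-05, 7.629e-06, 2.289e-05, 2.289e-05, 1.144e-05]  ψ = [2, 3, 3, 2, 2]  (obs o_3=2)
t=4: δ = [1.431e-06, 7.153e-07, 7.153e-07, 1.431e-06, 2.146e-06]  ψ = [2, 3, 3, 2, 2]  (obs o_4=0)
backtrack: best end state = 4; path = [3, 3, 3, 2, 4]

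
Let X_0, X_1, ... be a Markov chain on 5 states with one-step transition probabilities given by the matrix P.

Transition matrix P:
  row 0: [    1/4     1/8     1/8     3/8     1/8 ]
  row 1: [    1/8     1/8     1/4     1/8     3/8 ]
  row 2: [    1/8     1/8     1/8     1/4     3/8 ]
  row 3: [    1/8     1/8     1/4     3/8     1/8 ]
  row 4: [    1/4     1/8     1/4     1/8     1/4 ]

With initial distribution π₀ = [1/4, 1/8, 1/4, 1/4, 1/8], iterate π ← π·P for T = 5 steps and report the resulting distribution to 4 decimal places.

t=0: π = [0.2500, 0.1250, 0.2500, 0.2500, 0.1250]
t=1: π = [0.1719, 0.1250, 0.1875, 0.2813, 0.2344]
t=2: π = [0.1758, 0.1250, 0.2051, 0.2617, 0.2324]
t=3: π = [0.1760, 0.1250, 0.2024, 0.2600, 0.2366]
t=4: π = [0.1766, 0.1250, 0.2027, 0.2593, 0.2364]
t=5: π = [0.1766, 0.1250, 0.2026, 0.2593, 0.2365]

π = [0.1766, 0.1250, 0.2026, 0.2593, 0.2365]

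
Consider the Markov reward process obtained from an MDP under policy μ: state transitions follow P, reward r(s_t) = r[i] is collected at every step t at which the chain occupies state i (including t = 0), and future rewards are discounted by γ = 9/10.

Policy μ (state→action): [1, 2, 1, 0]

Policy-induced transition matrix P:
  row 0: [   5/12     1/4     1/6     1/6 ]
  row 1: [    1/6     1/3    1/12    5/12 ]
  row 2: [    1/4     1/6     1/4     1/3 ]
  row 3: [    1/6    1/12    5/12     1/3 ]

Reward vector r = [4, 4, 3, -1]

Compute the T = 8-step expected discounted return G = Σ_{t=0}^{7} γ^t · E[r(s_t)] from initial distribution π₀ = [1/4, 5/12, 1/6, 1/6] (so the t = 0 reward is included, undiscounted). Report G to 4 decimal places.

t=0: π = [0.2500, 0.4167, 0.1667, 0.1667], E[r] = 3.0000, γ^t·E[r] = 3.000000, running G = 3.000000
t=1: π = [0.2431, 0.2431, 0.1875, 0.3264], E[r] = 2.1806, γ^t·E[r] = 1.962500, running G = 4.962500
t=2: π = [0.2431, 0.2002, 0.2436, 0.3131], E[r] = 2.1910, γ^t·E[r] = 1.774688, running G = 6.737188
t=3: π = [0.2477, 0.1942, 0.2486, 0.3095], E[r] = 2.2039, γ^t·E[r] = 1.606641, running G = 8.343828
t=4: π = [0.2493, 0.1939, 0.2486, 0.3082], E[r] = 2.2103, γ^t·E[r] = 1.450169, running G = 9.793997
t=5: π = [0.2497, 0.1941, 0.2483, 0.3079], E[r] = 2.2120, γ^t·E[r] = 1.306180, running G = 11.100177
t=6: π = [0.2498, 0.1942, 0.2482, 0.3079], E[r] = 2.2124, γ^t·E[r] = 1.175756, running G = 12.275933
t=7: π = [0.2498, 0.1942, 0.2481, 0.3079], E[r] = 2.2124, γ^t·E[r] = 1.058207, running G = 13.334140

G = 13.3341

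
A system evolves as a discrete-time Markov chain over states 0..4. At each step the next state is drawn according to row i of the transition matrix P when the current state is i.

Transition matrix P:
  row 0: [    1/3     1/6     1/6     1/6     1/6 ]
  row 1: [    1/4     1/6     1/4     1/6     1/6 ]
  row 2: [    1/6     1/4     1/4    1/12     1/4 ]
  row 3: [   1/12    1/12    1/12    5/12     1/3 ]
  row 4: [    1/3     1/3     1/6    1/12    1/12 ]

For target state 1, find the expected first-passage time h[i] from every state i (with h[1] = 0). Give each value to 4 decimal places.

h = [5.0586, 0.0000, 4.4844, 5.5039, 4.2461]

First-step conditioning: h[1] = 0; for i ≠ 1, h[i] = 1 + Σ_k P[i][k]·h[k].
  h[0] = 1 + 1/3·h[0] + 1/6·h[2] + 1/6·h[3] + 1/6·h[4]
  h[2] = 1 + 1/6·h[0] + 1/4·h[2] + 1/12·h[3] + 1/4·h[4]
  h[3] = 1 + 1/12·h[0] + 1/12·h[2] + 5/12·h[3] + 1/3·h[4]
  h[4] = 1 + 1/3·h[0] + 1/6·h[2] + 1/12·h[3] + 1/12·h[4]
Solving the 4×4 linear system over states ≠ 1 gives exactly h = [1295/256, 0, 287/64, 1409/256, 1087/256] (h[1] = 0 is the target).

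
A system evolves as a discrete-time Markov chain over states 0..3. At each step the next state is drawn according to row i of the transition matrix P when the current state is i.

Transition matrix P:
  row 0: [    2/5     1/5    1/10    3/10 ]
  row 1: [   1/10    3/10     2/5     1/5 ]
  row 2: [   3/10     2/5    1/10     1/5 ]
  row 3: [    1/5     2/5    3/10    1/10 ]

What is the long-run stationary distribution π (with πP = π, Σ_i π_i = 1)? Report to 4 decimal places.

π = [0.2396, 0.3201, 0.2367, 0.2036]

Balance equations π_j = Σ_i π_i·P[i][j]:
  π_0 = 2/5·π_0 + 1/10·π_1 + 3/10·π_2 + 1/5·π_3
  π_1 = 1/5·π_0 + 3/10·π_1 + 2/5·π_2 + 2/5·π_3
  π_2 = 1/10·π_0 + 2/5·π_1 + 1/10·π_2 + 3/10·π_3
  normalize: π_0 + π_1 + π_2 + π_3 = 1
Solving the linear system gives exactly π = [23/96, 169/528, 125/528, 215/1056].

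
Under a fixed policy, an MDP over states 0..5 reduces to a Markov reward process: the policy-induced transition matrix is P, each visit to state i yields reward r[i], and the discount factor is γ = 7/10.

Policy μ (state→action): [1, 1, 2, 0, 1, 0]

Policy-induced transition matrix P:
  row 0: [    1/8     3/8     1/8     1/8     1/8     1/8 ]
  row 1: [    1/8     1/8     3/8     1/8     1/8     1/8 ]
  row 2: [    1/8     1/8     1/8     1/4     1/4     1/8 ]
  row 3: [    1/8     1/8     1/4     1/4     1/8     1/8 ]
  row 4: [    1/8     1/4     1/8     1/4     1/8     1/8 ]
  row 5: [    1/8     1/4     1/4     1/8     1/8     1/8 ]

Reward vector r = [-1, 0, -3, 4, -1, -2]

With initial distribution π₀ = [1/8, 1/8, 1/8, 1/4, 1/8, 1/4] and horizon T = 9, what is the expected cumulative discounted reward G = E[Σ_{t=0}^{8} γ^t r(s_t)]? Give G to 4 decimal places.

G = -1.0034

t=0: π = [0.1250, 0.1250, 0.1250, 0.2500, 0.1250, 0.2500], E[r] = -0.1250, γ^t·E[r] = -0.125000, running G = -0.125000
t=1: π = [0.1250, 0.2031, 0.2188, 0.1875, 0.1406, 0.1250], E[r] = -0.4219, γ^t·E[r] = -0.295313, running G = -0.420313
t=2: π = [0.1250, 0.1895, 0.2148, 0.1934, 0.1523, 0.1250], E[r] = -0.3984, γ^t·E[r] = -0.195234, running G = -0.615547
t=3: π = [0.1250, 0.1909, 0.2122, 0.1951, 0.1519, 0.1250], E[r] = -0.3831, γ^t·E[r] = -0.131388, running G = -0.746935
t=4: π = [0.1250, 0.1909, 0.2127, 0.1949, 0.1515, 0.1250], E[r] = -0.3852, γ^t·E[r] = -0.092485, running G = -0.839420
t=5: π = [0.1250, 0.1908, 0.2127, 0.1949, 0.1516, 0.1250], E[r] = -0.3851, γ^t·E[r] = -0.064727, running G = -0.904147
t=6: π = [0.1250, 0.1908, 0.2127, 0.1949, 0.1516, 0.1250], E[r] = -0.3851, γ^t·E[r] = -0.045303, running G = -0.949450
t=7: π = [0.1250, 0.1908, 0.2127, 0.1949, 0.1516, 0.1250], E[r] = -0.3851, γ^t·E[r] = -0.031713, running G = -0.981163
t=8: π = [0.1250, 0.1908, 0.2127, 0.1949, 0.1516, 0.1250], E[r] = -0.3851, γ^t·E[r] = -0.022199, running G = -1.003362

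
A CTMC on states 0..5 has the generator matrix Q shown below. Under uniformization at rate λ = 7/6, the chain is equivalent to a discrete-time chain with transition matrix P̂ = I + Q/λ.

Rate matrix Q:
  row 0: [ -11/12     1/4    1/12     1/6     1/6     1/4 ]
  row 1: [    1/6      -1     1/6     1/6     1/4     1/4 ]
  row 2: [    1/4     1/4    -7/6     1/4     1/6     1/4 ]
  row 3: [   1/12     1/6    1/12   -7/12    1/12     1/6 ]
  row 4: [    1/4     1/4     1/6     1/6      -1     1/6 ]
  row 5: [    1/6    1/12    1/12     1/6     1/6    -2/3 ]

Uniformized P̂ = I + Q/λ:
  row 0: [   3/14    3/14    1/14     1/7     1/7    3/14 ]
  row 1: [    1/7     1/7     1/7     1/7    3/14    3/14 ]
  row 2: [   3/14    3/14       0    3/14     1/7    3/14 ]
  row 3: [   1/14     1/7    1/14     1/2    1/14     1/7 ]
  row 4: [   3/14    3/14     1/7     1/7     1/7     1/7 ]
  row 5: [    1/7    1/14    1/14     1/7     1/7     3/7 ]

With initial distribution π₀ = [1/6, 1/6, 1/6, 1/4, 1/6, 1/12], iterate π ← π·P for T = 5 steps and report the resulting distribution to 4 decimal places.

t=0: π = [0.1667, 0.1667, 0.1667, 0.2500, 0.1667, 0.0833]
t=1: π = [0.1607, 0.1726, 0.0833, 0.2440, 0.1369, 0.2024]
t=2: π = [0.1526, 0.1556, 0.0876, 0.2360, 0.1378, 0.2304]
t=3: π = [0.1530, 0.1534, 0.0861, 0.2334, 0.1371, 0.2370]
t=4: π = [0.1531, 0.1528, 0.0860, 0.2324, 0.1371, 0.2386]
t=5: π = [0.1531, 0.1527, 0.0860, 0.2320, 0.1372, 0.2390]

π = [0.1531, 0.1527, 0.0860, 0.2320, 0.1372, 0.2390]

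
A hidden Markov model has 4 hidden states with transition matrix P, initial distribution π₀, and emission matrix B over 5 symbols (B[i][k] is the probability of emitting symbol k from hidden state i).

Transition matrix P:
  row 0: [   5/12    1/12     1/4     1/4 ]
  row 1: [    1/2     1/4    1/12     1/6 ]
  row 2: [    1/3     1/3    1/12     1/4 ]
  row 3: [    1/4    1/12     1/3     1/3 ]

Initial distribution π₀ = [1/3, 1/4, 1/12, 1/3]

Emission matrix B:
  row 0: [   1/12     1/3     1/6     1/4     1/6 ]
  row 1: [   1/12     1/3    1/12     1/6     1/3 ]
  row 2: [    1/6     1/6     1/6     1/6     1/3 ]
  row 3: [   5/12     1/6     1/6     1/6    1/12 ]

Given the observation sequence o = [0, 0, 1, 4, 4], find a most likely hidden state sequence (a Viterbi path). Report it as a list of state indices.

path = [3, 3, 0, 2, 1]

t=0: δ = [2.778e-02, 2.083e-02, 1.389e-02, 1.389e-01]  (obs o_0=0)
t=1: δ = [2.894e-03, 9.645e-04, 7.716e-03, 1.929e-02]  ψ = [3, 3, 3, 3]  (obs o_1=0)
t=2: δ = [1.608e-03, 8.573e-04, 1.072e-03, 1.072e-03]  ψ = [3, 2, 3, 3]  (obs o_2=1)
t=3: δ = [1.116e-04, 1.191e-04, 1.340e-04, 3.349e-05]  ψ = [0, 2, 0, 0]  (obs o_3=4)
t=4: δ = [9.923e-06, 1.488e-05, 9.303e-06, 2.791e-06]  ψ = [1, 2, 0, 2]  (obs o_4=4)
backtrack: best end state = 1; path = [3, 3, 0, 2, 1]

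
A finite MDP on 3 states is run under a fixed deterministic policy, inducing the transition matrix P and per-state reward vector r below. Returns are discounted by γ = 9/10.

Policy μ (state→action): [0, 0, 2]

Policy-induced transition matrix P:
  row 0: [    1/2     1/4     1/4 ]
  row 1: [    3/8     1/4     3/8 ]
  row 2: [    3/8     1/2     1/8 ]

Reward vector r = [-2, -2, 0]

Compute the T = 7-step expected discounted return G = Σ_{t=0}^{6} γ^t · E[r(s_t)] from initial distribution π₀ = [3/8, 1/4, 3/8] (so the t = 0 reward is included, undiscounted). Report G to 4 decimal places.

t=0: π = [0.3750, 0.2500, 0.3750], E[r] = -1.2500, γ^t·E[r] = -1.250000, running G = -1.250000
t=1: π = [0.4219, 0.3438, 0.2344], E[r] = -1.5313, γ^t·E[r] = -1.378125, running G = -2.628125
t=2: π = [0.4277, 0.3086, 0.2637], E[r] = -1.4727, γ^t·E[r] = -1.192852, running G = -3.820977
t=3: π = [0.4285, 0.3159, 0.2556], E[r] = -1.4888, γ^t·E[r] = -1.085313, running G = -4.906290
t=4: π = [0.4286, 0.3139, 0.2575], E[r] = -1.4849, γ^t·E[r] = -0.974259, running G = -5.880548
t=5: π = [0.4286, 0.3144, 0.2570], E[r] = -1.4859, γ^t·E[r] = -0.877414, running G = -6.757963
t=6: π = [0.4286, 0.3143, 0.2572], E[r] = -1.4857, γ^t·E[r] = -0.789543, running G = -7.547506

G = -7.5475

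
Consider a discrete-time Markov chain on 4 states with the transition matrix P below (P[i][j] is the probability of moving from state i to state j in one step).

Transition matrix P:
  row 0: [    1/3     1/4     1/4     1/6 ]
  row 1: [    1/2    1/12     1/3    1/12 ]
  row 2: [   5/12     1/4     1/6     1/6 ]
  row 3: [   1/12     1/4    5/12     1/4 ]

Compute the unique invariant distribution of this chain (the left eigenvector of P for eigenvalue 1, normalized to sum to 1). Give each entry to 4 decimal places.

π = [0.3511, 0.2143, 0.2722, 0.1623]

Balance equations π_j = Σ_i π_i·P[i][j]:
  π_0 = 1/3·π_0 + 1/2·π_1 + 5/12·π_2 + 1/12·π_3
  π_1 = 1/4·π_0 + 1/12·π_1 + 1/4·π_2 + 1/4·π_3
  π_2 = 1/4·π_0 + 1/3·π_1 + 1/6·π_2 + 5/12·π_3
  normalize: π_0 + π_1 + π_2 + π_3 = 1
Solving the linear system gives exactly π = [703/2002, 3/14, 545/2002, 25/154].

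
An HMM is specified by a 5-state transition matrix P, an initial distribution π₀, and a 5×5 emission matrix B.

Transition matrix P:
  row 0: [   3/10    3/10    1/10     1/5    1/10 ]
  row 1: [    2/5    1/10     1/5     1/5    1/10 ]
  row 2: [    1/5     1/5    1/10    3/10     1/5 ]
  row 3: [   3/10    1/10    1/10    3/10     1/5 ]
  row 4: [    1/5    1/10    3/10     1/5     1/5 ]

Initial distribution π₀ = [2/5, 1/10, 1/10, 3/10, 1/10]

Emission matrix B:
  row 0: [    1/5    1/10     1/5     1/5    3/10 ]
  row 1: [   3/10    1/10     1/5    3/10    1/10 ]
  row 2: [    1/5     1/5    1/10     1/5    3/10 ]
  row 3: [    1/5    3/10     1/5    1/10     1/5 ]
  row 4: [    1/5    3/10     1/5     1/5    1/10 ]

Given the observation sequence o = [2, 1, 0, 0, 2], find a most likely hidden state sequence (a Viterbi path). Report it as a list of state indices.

t=0: δ = [8.000e-02, 2.000e-02, 1.000e-02, 6.000e-02, 2.000e-02]  (obs o_0=2)
t=1: δ = [2.400e-03, 2.400e-03, 1.600e-03, 5.400e-03, 3.600e-03]  ψ = [0, 0, 0, 3, 3]  (obs o_1=1)
t=2: δ = [3.240e-04, 2.160e-04, 2.160e-04, 3.240e-04, 2.160e-04]  ψ = [3, 0, 4, 3, 3]  (obs o_2=0)
t=3: δ = [1.944e-05, 2.916e-05, 1.296e-05, 1.944e-05, 1.296e-05]  ψ = [0, 0, 4, 3, 3]  (obs o_3=0)
t=4: δ = [2.333e-06, 1.166e-06, 5.832e-07, 1.166e-06, 7.776e-07]  ψ = [1, 0, 1, 1, 3]  (obs o_4=2)
backtrack: best end state = 0; path = [3, 3, 0, 1, 0]

path = [3, 3, 0, 1, 0]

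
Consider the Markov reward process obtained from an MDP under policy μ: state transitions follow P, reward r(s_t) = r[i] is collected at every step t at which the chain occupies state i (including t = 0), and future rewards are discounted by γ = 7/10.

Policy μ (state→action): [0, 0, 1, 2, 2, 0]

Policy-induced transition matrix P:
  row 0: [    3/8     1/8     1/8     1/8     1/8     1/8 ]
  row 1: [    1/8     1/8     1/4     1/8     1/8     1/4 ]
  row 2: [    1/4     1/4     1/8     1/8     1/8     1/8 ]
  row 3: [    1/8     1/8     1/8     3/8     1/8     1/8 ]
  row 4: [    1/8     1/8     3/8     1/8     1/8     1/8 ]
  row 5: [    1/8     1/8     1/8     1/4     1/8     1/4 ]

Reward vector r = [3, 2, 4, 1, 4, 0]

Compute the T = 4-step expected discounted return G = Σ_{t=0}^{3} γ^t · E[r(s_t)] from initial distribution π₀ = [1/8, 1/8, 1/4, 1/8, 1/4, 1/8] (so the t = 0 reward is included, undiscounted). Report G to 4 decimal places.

G = 6.3008

t=0: π = [0.1250, 0.1250, 0.2500, 0.1250, 0.2500, 0.1250], E[r] = 2.7500, γ^t·E[r] = 2.750000, running G = 2.750000
t=1: π = [0.1875, 0.1563, 0.2031, 0.1719, 0.1250, 0.1563], E[r] = 2.3594, γ^t·E[r] = 1.651563, running G = 4.401563
t=2: π = [0.1973, 0.1504, 0.1758, 0.1875, 0.1250, 0.1641], E[r] = 2.2832, γ^t·E[r] = 1.118770, running G = 5.520332
t=3: π = [0.1963, 0.1470, 0.1750, 0.1924, 0.1250, 0.1643], E[r] = 2.2754, γ^t·E[r] = 0.780459, running G = 6.300791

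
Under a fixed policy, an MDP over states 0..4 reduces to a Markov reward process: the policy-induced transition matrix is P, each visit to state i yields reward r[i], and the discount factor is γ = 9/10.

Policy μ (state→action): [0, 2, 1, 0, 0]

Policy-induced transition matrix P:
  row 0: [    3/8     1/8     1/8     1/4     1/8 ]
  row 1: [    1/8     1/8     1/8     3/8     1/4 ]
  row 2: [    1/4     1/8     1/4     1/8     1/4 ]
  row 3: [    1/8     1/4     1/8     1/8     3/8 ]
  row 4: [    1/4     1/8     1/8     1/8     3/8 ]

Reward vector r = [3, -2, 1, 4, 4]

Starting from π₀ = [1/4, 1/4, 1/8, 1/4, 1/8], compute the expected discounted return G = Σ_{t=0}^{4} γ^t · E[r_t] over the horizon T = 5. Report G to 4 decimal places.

t=0: π = [0.2500, 0.2500, 0.1250, 0.2500, 0.1250], E[r] = 1.8750, γ^t·E[r] = 1.875000, running G = 1.875000
t=1: π = [0.2188, 0.1563, 0.1406, 0.2188, 0.2656], E[r] = 2.4219, γ^t·E[r] = 2.179688, running G = 4.054688
t=2: π = [0.2305, 0.1523, 0.1426, 0.1914, 0.2832], E[r] = 2.4277, γ^t·E[r] = 1.966465, running G = 6.021152
t=3: π = [0.2358, 0.1489, 0.1428, 0.1919, 0.2805], E[r] = 2.4421, γ^t·E[r] = 1.780319, running G = 7.801471
t=4: π = [0.2369, 0.1490, 0.1429, 0.1917, 0.2796], E[r] = 2.4406, γ^t·E[r] = 1.601306, running G = 9.402778

G = 9.4028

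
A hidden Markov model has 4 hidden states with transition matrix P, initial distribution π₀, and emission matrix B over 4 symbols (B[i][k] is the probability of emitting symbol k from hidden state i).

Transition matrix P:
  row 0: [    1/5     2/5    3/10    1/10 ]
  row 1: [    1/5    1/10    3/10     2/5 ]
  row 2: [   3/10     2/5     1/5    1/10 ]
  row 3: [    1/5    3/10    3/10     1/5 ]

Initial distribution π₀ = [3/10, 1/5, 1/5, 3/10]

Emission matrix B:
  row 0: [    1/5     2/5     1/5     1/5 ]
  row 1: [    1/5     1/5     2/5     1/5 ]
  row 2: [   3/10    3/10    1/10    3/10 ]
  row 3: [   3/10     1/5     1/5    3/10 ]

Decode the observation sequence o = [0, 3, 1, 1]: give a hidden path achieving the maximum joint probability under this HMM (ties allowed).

path = [3, 2, 0, 2]

t=0: δ = [6.000e-02, 4.000e-02, 6.000e-02, 9.000e-02]  (obs o_0=0)
t=1: δ = [3.600e-03, 5.400e-03, 8.100e-03, 5.400e-03]  ψ = [2, 3, 3, 3]  (obs o_1=3)
t=2: δ = [9.720e-04, 6.480e-04, 4.860e-04, 4.320e-04]  ψ = [2, 2, 1, 1]  (obs o_2=1)
t=3: δ = [7.776e-05, 7.776e-05, 8.748e-05, 5.184e-05]  ψ = [0, 0, 0, 1]  (obs o_3=1)
backtrack: best end state = 2; path = [3, 2, 0, 2]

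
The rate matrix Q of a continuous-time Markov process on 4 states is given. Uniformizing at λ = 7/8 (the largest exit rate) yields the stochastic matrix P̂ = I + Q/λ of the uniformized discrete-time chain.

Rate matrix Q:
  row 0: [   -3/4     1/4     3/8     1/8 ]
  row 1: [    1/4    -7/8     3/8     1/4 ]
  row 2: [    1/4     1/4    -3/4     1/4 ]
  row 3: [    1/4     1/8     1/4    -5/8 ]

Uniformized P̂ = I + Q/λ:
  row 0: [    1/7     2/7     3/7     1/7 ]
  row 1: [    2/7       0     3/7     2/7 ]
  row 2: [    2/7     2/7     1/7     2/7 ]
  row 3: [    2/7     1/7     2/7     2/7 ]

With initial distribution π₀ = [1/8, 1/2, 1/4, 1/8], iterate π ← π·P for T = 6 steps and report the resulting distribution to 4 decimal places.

t=0: π = [0.1250, 0.5000, 0.2500, 0.1250]
t=1: π = [0.2679, 0.1250, 0.3393, 0.2679]
t=2: π = [0.2474, 0.2117, 0.2934, 0.2474]
t=3: π = [0.2504, 0.1899, 0.3094, 0.2504]
t=4: π = [0.2499, 0.1957, 0.3044, 0.2499]
t=5: π = [0.2500, 0.1941, 0.3059, 0.2500]
t=6: π = [0.2500, 0.1945, 0.3055, 0.2500]

π = [0.2500, 0.1945, 0.3055, 0.2500]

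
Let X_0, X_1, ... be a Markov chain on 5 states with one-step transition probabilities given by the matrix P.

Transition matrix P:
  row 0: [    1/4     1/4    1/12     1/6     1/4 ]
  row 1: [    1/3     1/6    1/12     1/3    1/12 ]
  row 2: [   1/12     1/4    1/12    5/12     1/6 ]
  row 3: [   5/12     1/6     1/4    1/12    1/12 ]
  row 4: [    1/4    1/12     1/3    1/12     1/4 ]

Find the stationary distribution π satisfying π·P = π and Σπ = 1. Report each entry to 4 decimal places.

π = [0.2734, 0.1886, 0.1605, 0.2068, 0.1707]

Balance equations π_j = Σ_i π_i·P[i][j]:
  π_0 = 1/4·π_0 + 1/3·π_1 + 1/12·π_2 + 5/12·π_3 + 1/4·π_4
  π_1 = 1/4·π_0 + 1/6·π_1 + 1/4·π_2 + 1/6·π_3 + 1/12·π_4
  π_2 = 1/12·π_0 + 1/12·π_1 + 1/12·π_2 + 1/4·π_3 + 1/3·π_4
  π_3 = 1/6·π_0 + 1/3·π_1 + 5/12·π_2 + 1/12·π_3 + 1/12·π_4
  normalize: π_0 + π_1 + π_2 + π_3 + π_4 = 1
Solving the linear system gives exactly π = [6398/23399, 4413/23399, 3755/23399, 4838/23399, 3995/23399].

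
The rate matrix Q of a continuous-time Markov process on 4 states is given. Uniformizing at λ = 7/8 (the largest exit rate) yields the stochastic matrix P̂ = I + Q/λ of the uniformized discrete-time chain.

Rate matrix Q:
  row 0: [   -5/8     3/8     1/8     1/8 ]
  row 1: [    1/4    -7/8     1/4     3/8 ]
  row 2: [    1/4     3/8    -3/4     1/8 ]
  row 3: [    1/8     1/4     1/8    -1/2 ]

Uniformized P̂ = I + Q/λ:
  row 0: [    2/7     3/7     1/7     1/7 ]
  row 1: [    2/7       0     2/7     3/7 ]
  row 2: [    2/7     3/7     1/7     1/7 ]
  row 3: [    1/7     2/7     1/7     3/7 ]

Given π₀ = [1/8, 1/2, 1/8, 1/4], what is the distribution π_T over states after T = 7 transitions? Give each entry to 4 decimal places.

π = [0.2418, 0.2690, 0.1814, 0.3078]

t=0: π = [0.1250, 0.5000, 0.1250, 0.2500]
t=1: π = [0.2500, 0.1786, 0.2143, 0.3571]
t=2: π = [0.2347, 0.3010, 0.1684, 0.2959]
t=3: π = [0.2434, 0.2573, 0.1859, 0.3134]
t=4: π = [0.2409, 0.2735, 0.1796, 0.3059]
t=5: π = [0.2420, 0.2676, 0.1819, 0.3084]
t=6: π = [0.2417, 0.2698, 0.1811, 0.3074]
t=7: π = [0.2418, 0.2690, 0.1814, 0.3078]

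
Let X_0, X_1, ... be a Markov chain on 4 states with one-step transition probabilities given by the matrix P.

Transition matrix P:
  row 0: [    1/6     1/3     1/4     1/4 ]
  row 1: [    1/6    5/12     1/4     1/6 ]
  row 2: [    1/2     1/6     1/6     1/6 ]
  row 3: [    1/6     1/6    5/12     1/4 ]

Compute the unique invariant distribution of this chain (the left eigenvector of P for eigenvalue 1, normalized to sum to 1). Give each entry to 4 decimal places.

Balance equations π_j = Σ_i π_i·P[i][j]:
  π_0 = 1/6·π_0 + 1/6·π_1 + 1/2·π_2 + 1/6·π_3
  π_1 = 1/3·π_0 + 5/12·π_1 + 1/6·π_2 + 1/6·π_3
  π_2 = 1/4·π_0 + 1/4·π_1 + 1/6·π_2 + 5/12·π_3
  normalize: π_0 + π_1 + π_2 + π_3 = 1
Solving the linear system gives exactly π = [31/122, 17/61, 16/61, 25/122].

π = [0.2541, 0.2787, 0.2623, 0.2049]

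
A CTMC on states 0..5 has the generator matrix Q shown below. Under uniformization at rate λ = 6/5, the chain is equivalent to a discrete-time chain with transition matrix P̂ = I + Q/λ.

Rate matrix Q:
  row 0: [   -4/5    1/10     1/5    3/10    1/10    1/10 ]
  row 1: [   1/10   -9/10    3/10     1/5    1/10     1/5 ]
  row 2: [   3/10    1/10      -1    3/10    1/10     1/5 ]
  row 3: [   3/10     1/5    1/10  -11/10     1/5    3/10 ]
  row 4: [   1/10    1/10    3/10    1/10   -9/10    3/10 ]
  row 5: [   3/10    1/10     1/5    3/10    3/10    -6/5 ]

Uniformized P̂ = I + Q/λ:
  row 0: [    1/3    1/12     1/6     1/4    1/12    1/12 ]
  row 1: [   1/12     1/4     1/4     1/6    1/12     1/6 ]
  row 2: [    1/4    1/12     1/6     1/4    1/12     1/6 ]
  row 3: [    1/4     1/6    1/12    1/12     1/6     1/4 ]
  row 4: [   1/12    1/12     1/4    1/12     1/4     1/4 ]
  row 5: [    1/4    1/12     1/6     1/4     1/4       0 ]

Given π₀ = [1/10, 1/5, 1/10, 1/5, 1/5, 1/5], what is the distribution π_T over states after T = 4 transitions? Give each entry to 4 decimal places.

t=0: π = [0.1000, 0.2000, 0.1000, 0.2000, 0.2000, 0.2000]
t=1: π = [0.1917, 0.1333, 0.1833, 0.1667, 0.1667, 0.1583]
t=2: π = [0.2160, 0.1194, 0.1778, 0.1833, 0.1514, 0.1521]
t=3: π = [0.2229, 0.1185, 0.1740, 0.1843, 0.1492, 0.1512]
t=4: π = [0.2240, 0.1184, 0.1736, 0.1845, 0.1488, 0.1507]

π = [0.2240, 0.1184, 0.1736, 0.1845, 0.1488, 0.1507]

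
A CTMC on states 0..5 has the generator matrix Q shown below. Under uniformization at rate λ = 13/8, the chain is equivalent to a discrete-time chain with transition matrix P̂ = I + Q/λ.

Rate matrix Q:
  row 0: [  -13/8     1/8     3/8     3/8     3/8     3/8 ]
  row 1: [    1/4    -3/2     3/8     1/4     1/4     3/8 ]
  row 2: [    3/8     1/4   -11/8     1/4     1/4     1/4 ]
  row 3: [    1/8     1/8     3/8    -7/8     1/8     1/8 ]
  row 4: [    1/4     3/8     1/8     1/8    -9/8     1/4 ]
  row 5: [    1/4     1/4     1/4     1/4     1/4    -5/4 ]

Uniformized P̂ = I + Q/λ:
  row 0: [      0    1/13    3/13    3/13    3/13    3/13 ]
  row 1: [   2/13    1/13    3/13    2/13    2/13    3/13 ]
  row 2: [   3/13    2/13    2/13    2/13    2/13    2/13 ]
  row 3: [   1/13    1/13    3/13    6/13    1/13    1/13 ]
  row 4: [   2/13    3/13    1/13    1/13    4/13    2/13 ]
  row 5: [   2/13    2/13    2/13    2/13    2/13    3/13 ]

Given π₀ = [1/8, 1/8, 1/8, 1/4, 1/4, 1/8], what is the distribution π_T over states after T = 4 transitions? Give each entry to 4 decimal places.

t=0: π = [0.1250, 0.1250, 0.1250, 0.2500, 0.2500, 0.1250]
t=1: π = [0.1250, 0.1346, 0.1731, 0.2212, 0.1827, 0.1635]
t=2: π = [0.1309, 0.1309, 0.1768, 0.2175, 0.1746, 0.1694]
t=3: π = [0.1306, 0.1304, 0.1773, 0.2174, 0.1740, 0.1703]
t=4: π = [0.1307, 0.1304, 0.1773, 0.2174, 0.1739, 0.1703]

π = [0.1307, 0.1304, 0.1773, 0.2174, 0.1739, 0.1703]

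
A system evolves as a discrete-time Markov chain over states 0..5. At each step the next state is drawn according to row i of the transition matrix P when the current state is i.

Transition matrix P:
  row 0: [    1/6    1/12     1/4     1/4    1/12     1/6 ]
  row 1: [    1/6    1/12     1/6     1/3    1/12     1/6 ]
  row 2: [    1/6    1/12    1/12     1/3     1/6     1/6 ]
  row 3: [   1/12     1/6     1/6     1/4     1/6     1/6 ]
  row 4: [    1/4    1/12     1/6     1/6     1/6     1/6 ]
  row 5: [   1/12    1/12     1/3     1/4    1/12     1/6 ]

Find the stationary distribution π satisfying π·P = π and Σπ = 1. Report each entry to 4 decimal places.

π = [0.1418, 0.1053, 0.1904, 0.2636, 0.1322, 0.1667]

Balance equations π_j = Σ_i π_i·P[i][j]:
  π_0 = 1/6·π_0 + 1/6·π_1 + 1/6·π_2 + 1/12·π_3 + 1/4·π_4 + 1/12·π_5
  π_1 = 1/12·π_0 + 1/12·π_1 + 1/12·π_2 + 1/6·π_3 + 1/12·π_4 + 1/12·π_5
  π_2 = 1/4·π_0 + 1/6·π_1 + 1/12·π_2 + 1/6·π_3 + 1/6·π_4 + 1/3·π_5
  π_3 = 1/4·π_0 + 1/3·π_1 + 1/3·π_2 + 1/4·π_3 + 1/6·π_4 + 1/4·π_5
  π_4 = 1/12·π_0 + 1/12·π_1 + 1/6·π_2 + 1/6·π_3 + 1/6·π_4 + 1/12·π_5
  normalize: π_0 + π_1 + π_2 + π_3 + π_4 + π_5 = 1
Solving the linear system gives exactly π = [255/1798, 284/2697, 1027/5394, 237/899, 23/174, 1/6].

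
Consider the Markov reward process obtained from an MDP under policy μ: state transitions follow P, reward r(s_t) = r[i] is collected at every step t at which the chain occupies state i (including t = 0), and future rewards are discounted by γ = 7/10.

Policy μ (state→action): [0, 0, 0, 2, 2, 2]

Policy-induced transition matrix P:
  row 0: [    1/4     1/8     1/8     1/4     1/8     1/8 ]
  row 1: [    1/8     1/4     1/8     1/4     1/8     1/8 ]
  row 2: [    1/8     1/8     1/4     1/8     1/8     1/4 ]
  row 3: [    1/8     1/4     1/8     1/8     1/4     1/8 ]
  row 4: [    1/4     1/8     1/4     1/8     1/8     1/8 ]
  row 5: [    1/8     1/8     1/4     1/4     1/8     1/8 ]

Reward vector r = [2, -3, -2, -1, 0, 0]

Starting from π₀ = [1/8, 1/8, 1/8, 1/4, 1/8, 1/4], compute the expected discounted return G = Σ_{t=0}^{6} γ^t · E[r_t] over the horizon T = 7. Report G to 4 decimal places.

t=0: π = [0.1250, 0.1250, 0.1250, 0.2500, 0.1250, 0.2500], E[r] = -0.6250, γ^t·E[r] = -0.625000, running G = -0.625000
t=1: π = [0.1563, 0.1719, 0.1875, 0.1875, 0.1563, 0.1406], E[r] = -0.7656, γ^t·E[r] = -0.535938, running G = -1.160938
t=2: π = [0.1641, 0.1699, 0.1855, 0.1836, 0.1484, 0.1484], E[r] = -0.7363, γ^t·E[r] = -0.360801, running G = -1.521738
t=3: π = [0.1641, 0.1692, 0.1853, 0.1853, 0.1479, 0.1482], E[r] = -0.7354, γ^t·E[r] = -0.252226, running G = -1.773964
t=4: π = [0.1640, 0.1693, 0.1852, 0.1852, 0.1482, 0.1482], E[r] = -0.7355, γ^t·E[r] = -0.176587, running G = -1.950551
t=5: π = [0.1640, 0.1693, 0.1852, 0.1852, 0.1481, 0.1481], E[r] = -0.7355, γ^t·E[r] = -0.123608, running G = -2.074159
t=6: π = [0.1640, 0.1693, 0.1852, 0.1852, 0.1481, 0.1481], E[r] = -0.7354, γ^t·E[r] = -0.086525, running G = -2.160684

G = -2.1607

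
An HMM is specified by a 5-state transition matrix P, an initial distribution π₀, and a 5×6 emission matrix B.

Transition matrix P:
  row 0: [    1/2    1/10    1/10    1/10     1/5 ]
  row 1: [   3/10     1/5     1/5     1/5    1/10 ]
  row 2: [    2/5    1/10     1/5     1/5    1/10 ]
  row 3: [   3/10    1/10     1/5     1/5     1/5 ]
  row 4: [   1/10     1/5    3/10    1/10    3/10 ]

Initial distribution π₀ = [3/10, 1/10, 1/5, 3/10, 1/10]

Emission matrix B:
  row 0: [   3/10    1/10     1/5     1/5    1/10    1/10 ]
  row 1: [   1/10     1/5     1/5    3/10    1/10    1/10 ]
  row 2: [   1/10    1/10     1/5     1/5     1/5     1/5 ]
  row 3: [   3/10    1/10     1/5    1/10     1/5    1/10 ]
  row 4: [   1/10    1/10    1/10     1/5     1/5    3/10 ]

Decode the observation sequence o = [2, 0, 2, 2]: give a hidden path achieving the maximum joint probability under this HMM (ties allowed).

t=0: δ = [6.000e-02, 2.000e-02, 4.000e-02, 6.000e-02, 1.000e-02]  (obs o_0=2)
t=1: δ = [9.000e-03, 6.000e-04, 1.200e-03, 3.600e-03, 1.200e-03]  ψ = [0, 0, 3, 3, 0]  (obs o_1=0)
t=2: δ = [9.000e-04, 1.800e-04, 1.800e-04, 1.800e-04, 1.800e-04]  ψ = [0, 0, 0, 0, 0]  (obs o_2=2)
t=3: δ = [9.000e-05, 1.800e-05, 1.800e-05, 1.800e-05, 1.800e-05]  ψ = [0, 0, 0, 0, 0]  (obs o_3=2)
backtrack: best end state = 0; path = [0, 0, 0, 0]

path = [0, 0, 0, 0]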